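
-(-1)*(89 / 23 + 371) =8622 / 23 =374.87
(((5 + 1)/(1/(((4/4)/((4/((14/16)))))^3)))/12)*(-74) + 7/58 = -253351/950272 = -0.27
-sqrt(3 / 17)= -sqrt(51) / 17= -0.42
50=50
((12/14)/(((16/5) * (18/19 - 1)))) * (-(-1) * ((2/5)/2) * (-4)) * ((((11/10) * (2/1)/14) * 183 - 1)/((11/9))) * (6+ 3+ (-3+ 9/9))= 996759/1540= 647.25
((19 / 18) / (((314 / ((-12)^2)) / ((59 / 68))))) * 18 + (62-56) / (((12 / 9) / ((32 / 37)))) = 1130922 / 98753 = 11.45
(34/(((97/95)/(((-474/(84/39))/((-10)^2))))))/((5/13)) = -12937119/67900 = -190.53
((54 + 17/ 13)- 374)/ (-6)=1381/ 26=53.12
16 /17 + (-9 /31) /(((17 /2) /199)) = -3086 /527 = -5.86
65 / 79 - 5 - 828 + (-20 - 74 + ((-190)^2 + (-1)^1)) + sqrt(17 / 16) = sqrt(17) / 4 + 2778653 / 79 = 35173.85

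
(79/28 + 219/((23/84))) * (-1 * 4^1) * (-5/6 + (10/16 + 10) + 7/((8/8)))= -208312715/3864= -53911.16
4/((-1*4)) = -1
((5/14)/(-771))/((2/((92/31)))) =-115/167307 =-0.00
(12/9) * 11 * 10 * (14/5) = 1232/3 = 410.67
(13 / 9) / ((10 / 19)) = 247 / 90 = 2.74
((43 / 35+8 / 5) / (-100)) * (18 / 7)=-891 / 12250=-0.07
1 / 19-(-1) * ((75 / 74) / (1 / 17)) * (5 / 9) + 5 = 61687 / 4218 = 14.62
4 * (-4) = -16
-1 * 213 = -213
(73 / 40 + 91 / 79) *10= 9407 / 316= 29.77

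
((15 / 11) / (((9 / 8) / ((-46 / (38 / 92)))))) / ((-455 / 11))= 16928 / 5187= 3.26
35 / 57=0.61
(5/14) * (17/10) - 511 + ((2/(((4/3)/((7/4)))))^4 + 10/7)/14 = -203473449/401408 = -506.90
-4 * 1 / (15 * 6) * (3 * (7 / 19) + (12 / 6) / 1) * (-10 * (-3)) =-236 / 57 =-4.14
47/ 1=47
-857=-857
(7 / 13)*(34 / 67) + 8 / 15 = 10538 / 13065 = 0.81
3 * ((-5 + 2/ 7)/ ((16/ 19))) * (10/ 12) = -3135/ 224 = -14.00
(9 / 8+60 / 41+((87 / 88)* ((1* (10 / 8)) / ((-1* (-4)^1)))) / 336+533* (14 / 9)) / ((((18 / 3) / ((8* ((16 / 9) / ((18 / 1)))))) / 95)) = 4597667740255 / 441878976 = 10404.81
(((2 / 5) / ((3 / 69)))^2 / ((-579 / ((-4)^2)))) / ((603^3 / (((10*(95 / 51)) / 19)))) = -67712 / 6474417127083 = -0.00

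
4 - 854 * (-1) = 858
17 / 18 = 0.94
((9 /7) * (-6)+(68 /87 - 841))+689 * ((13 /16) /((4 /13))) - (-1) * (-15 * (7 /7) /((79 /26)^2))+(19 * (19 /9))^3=65504.65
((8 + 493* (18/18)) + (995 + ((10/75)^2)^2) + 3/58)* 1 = 1496.05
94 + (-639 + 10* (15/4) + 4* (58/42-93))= -36707/42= -873.98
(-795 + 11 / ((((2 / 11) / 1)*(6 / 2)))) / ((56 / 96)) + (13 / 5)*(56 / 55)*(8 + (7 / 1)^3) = -768254 / 1925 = -399.09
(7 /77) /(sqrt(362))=sqrt(362) /3982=0.00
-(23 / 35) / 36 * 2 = -23 / 630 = -0.04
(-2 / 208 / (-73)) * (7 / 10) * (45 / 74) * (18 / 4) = 567 / 2247232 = 0.00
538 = 538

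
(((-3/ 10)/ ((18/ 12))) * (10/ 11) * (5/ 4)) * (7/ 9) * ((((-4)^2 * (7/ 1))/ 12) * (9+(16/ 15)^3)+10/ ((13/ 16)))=-49586054/ 2606175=-19.03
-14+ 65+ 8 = 59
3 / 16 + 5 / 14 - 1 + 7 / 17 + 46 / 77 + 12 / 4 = 10633 / 2992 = 3.55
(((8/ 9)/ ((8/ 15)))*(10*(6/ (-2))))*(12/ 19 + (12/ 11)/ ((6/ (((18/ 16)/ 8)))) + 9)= -1614675/ 3344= -482.86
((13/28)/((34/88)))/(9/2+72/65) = 18590/86751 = 0.21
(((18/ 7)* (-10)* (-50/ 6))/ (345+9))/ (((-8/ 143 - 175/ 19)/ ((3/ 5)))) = -407550/ 10398101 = -0.04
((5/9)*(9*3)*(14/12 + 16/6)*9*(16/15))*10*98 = 540960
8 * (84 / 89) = 672 / 89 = 7.55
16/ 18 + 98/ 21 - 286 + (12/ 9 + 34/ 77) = -193118/ 693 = -278.67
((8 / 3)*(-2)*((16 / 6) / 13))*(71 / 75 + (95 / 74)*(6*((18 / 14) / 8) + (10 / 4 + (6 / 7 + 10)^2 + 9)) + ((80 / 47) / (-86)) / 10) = -5919104994224 / 32152240575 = -184.10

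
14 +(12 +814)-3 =837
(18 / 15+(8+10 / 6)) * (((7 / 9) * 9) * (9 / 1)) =3423 / 5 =684.60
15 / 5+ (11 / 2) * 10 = 58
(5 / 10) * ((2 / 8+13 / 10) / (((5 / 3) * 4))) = 0.12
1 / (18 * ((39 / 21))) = 0.03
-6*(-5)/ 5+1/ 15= 91/ 15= 6.07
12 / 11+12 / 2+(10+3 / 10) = 1913 / 110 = 17.39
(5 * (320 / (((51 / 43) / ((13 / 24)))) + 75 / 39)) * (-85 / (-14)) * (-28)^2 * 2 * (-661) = -4658716700.85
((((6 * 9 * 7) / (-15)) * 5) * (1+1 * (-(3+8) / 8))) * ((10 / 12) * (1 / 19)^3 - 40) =-103707765 / 54872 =-1889.99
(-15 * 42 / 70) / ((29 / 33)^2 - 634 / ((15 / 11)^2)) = 0.03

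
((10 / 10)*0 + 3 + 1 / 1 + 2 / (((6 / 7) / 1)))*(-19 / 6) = -361 / 18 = -20.06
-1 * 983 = -983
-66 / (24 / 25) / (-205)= 55 / 164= 0.34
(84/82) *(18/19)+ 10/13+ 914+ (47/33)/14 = 4284923521/4678674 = 915.84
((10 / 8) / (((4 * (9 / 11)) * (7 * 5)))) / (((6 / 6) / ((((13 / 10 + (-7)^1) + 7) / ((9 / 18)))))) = 143 / 5040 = 0.03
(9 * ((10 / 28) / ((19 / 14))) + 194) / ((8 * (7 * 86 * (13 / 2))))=41 / 6536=0.01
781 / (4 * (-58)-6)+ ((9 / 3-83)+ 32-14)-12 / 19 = -298059 / 4522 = -65.91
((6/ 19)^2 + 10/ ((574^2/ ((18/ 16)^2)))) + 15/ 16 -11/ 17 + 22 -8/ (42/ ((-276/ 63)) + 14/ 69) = 278220047280573/ 11970205735040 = 23.24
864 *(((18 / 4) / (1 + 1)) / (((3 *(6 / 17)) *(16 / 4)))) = 459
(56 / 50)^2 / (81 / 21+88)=0.01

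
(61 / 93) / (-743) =-0.00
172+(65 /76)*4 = 3333 /19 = 175.42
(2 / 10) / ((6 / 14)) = 7 / 15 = 0.47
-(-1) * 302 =302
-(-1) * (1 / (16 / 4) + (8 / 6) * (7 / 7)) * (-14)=-133 / 6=-22.17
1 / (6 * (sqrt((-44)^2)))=1 / 264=0.00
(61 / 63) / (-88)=-0.01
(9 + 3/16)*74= 679.88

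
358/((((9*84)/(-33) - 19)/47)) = -185086/461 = -401.49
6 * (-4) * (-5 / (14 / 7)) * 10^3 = 60000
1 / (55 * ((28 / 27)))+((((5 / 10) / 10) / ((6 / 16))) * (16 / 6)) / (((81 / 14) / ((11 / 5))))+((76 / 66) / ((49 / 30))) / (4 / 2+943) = 42214223 / 275051700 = 0.15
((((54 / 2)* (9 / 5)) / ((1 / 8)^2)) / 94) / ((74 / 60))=46656 / 1739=26.83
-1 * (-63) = 63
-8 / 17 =-0.47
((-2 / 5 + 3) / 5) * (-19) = -247 / 25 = -9.88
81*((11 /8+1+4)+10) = 10611 /8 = 1326.38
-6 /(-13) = 6 /13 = 0.46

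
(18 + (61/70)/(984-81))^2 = 1294682141281/3995504100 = 324.03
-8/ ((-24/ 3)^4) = -1/ 512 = -0.00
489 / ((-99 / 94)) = -15322 / 33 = -464.30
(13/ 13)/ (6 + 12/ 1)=1/ 18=0.06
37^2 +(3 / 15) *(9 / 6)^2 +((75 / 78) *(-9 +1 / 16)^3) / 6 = 308438657 / 245760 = 1255.04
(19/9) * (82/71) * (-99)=-17138/71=-241.38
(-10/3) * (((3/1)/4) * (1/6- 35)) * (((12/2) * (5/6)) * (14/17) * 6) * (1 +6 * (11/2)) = 73150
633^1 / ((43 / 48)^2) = 1458432 / 1849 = 788.77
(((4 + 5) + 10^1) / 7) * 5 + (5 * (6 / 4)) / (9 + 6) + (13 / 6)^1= 341 / 21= 16.24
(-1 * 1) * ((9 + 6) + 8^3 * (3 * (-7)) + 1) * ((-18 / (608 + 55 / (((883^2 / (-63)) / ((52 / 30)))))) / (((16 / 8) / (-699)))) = 26330166142632 / 237022453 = 111087.22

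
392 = 392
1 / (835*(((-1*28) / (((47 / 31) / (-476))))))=47 / 344995280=0.00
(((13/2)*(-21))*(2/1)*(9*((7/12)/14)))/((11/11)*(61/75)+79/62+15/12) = -1904175/62078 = -30.67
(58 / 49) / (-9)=-58 / 441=-0.13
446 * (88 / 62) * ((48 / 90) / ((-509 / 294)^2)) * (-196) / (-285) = 295519228928 / 3814967725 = 77.46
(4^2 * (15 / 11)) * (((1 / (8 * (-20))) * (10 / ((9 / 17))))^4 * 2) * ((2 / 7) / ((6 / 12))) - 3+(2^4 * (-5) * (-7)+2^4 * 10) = 61820364101 / 86220288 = 717.00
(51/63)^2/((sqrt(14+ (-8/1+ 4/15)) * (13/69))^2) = 2293215/778414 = 2.95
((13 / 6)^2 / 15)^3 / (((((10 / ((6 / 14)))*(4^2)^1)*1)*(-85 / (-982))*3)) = 2369963219 / 7495286400000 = 0.00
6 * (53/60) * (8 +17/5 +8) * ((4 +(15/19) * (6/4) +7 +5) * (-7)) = -23499511/1900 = -12368.16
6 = 6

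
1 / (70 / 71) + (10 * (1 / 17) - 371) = -439583 / 1190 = -369.40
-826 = -826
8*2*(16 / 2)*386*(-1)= -49408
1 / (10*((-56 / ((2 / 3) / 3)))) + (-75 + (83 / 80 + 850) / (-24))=-4453759 / 40320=-110.46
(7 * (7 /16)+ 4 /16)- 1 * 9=-91 /16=-5.69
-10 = -10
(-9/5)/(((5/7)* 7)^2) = -9/125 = -0.07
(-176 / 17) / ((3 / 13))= -2288 / 51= -44.86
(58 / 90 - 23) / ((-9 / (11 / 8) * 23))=5533 / 37260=0.15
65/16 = 4.06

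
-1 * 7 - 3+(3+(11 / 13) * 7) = -14 / 13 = -1.08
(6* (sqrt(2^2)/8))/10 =0.15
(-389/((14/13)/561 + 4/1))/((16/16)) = -2836977/29186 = -97.20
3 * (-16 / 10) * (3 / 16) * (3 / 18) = -3 / 20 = -0.15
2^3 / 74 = 4 / 37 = 0.11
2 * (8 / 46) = 8 / 23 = 0.35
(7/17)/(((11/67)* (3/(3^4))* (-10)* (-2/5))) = 12663/748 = 16.93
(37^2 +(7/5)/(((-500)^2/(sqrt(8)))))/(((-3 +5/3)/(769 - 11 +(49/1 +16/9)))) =-9964951/12 - 50953* sqrt(2)/7500000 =-830412.59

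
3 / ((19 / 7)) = 21 / 19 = 1.11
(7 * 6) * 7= 294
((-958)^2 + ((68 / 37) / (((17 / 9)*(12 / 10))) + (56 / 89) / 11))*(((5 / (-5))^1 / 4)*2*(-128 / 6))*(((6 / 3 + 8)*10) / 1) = 35460476601600 / 36223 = 978949192.55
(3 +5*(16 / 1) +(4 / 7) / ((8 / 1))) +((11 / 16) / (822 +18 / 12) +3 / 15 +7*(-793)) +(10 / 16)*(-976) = -2802804923 / 461160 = -6077.73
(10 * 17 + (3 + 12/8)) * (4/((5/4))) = 2792/5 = 558.40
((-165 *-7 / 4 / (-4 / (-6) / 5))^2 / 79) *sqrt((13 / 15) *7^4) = 980508375 *sqrt(195) / 5056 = 2708080.36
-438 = -438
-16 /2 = -8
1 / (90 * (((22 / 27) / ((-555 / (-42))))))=111 / 616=0.18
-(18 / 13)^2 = -324 / 169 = -1.92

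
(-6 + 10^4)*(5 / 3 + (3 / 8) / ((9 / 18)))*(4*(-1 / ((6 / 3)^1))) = -144913 / 3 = -48304.33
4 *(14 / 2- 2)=20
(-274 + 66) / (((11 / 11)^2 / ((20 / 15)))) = -832 / 3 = -277.33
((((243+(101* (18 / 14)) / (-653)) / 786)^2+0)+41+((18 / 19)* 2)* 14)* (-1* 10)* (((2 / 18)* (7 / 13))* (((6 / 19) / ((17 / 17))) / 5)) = -1842743825099708 / 721171910683497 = -2.56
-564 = -564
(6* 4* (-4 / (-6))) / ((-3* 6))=-8 / 9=-0.89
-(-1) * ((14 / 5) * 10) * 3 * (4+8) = 1008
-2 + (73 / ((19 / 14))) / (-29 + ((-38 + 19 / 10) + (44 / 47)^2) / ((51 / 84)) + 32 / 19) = -800739248 / 304421709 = -2.63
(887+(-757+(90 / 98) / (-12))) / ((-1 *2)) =-64.96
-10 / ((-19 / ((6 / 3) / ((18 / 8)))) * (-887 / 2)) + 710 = 107690510 / 151677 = 710.00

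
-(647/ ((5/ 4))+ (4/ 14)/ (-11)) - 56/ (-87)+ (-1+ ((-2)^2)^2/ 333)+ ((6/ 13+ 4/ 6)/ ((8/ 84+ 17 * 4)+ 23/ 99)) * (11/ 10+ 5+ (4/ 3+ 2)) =-1184884167552863/ 2288629378035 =-517.73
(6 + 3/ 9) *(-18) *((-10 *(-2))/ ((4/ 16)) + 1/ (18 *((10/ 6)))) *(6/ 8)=-136857/ 20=-6842.85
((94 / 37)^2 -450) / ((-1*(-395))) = -607214 / 540755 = -1.12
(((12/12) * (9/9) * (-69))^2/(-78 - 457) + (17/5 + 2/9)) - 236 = -1161748/4815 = -241.28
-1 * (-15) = 15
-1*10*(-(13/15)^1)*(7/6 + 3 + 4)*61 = 38857/9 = 4317.44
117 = 117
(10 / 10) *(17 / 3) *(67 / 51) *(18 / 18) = 67 / 9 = 7.44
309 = 309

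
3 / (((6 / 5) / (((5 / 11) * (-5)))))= -125 / 22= -5.68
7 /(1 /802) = 5614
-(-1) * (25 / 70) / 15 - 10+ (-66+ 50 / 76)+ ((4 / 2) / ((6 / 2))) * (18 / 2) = -27658 / 399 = -69.32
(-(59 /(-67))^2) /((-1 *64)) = 3481 /287296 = 0.01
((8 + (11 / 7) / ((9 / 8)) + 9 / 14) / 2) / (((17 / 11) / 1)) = 13915 / 4284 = 3.25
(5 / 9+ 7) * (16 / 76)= 272 / 171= 1.59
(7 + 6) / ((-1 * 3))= -13 / 3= -4.33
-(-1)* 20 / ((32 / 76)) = 95 / 2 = 47.50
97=97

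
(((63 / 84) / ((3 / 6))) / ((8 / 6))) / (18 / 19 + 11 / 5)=855 / 2392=0.36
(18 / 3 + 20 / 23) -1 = 135 / 23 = 5.87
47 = 47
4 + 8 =12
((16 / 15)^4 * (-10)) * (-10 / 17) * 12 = 1048576 / 11475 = 91.38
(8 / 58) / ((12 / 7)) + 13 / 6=391 / 174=2.25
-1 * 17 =-17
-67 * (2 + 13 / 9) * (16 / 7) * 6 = -66464 / 21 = -3164.95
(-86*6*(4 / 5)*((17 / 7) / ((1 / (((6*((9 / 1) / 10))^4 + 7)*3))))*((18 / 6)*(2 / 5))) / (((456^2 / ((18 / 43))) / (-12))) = 2951274528 / 39484375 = 74.75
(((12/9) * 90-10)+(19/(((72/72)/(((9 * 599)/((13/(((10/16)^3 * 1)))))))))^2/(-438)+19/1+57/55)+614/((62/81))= -82888038144938643/11028180500480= -7516.02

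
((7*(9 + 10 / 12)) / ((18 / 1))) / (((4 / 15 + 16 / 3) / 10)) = 6.83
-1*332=-332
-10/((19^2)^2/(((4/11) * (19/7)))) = -40/528143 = -0.00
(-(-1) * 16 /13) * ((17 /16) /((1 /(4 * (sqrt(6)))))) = 12.81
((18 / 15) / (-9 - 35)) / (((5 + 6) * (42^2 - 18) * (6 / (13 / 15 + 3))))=-29 / 31689900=-0.00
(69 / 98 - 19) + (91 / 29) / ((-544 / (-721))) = -10928245 / 773024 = -14.14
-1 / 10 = -0.10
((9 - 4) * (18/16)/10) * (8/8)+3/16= 3/4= 0.75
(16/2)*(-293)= -2344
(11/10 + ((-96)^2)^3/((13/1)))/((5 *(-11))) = -7827577897103/7150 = -1094766139.45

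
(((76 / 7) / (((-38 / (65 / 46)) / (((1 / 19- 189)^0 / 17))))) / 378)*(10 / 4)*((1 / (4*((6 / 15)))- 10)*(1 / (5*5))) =325 / 5517792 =0.00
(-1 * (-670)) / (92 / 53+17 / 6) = 213060 / 1453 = 146.63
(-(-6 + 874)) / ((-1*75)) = 868 / 75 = 11.57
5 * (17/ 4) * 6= 127.50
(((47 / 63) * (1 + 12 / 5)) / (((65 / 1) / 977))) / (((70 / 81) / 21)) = 21076821 / 22750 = 926.45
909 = 909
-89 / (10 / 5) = -44.50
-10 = -10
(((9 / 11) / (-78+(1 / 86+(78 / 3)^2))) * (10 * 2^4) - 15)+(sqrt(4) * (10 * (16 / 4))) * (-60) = -907937715 / 188573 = -4814.78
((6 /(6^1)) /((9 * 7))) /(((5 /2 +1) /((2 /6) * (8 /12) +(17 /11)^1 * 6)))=1880 /43659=0.04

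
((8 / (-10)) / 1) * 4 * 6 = -96 / 5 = -19.20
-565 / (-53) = 565 / 53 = 10.66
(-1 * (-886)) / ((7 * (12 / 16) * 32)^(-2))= 25006464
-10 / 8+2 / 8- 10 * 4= -41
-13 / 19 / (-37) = 0.02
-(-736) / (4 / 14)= 2576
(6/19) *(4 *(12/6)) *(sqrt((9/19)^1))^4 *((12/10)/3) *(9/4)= 17496/34295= 0.51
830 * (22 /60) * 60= 18260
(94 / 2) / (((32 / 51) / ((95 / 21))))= 75905 / 224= 338.86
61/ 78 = 0.78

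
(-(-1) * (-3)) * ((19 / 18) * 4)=-38 / 3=-12.67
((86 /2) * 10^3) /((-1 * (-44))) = 10750 /11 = 977.27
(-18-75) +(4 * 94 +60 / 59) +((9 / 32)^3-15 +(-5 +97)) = 698001411 / 1933312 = 361.04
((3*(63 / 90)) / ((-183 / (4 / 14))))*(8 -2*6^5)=15544 / 305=50.96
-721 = -721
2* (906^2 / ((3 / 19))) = 10397256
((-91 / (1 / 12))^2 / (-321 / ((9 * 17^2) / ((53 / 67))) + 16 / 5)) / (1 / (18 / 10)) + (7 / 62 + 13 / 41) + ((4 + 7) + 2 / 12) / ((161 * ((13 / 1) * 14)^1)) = 10715999116800705551 / 15488478645276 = 691869.06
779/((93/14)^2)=152684/8649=17.65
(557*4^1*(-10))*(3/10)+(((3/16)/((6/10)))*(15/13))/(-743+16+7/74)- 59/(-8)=-18675402827/2797132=-6676.63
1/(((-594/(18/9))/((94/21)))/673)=-63262/6237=-10.14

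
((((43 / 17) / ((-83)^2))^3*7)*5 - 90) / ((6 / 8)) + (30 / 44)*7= -12215592503177345125 / 106013031587885202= -115.23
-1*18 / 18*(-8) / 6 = 4 / 3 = 1.33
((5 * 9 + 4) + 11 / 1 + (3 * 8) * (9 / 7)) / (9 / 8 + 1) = 5088 / 119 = 42.76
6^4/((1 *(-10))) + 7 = -613/5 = -122.60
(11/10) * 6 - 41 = -172/5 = -34.40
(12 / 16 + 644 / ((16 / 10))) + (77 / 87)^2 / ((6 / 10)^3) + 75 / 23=7711155337 / 18801396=410.14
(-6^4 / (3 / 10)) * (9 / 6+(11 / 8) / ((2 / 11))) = -39150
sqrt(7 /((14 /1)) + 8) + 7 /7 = 3.92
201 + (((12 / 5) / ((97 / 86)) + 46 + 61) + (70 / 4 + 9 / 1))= 326529 / 970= 336.63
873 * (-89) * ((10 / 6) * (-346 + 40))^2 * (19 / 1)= -383970804300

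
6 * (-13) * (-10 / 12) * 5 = 325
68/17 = 4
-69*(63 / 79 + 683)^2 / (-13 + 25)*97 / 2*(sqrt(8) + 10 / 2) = -4069009907750 / 6241 -1627603963100*sqrt(2) / 6241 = -1020796267.67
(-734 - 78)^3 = -535387328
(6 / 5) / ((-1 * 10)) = -3 / 25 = -0.12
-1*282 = -282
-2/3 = -0.67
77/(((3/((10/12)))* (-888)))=-385/15984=-0.02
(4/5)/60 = 0.01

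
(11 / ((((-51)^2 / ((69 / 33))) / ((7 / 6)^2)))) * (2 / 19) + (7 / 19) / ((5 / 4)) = 1316539 / 4447710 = 0.30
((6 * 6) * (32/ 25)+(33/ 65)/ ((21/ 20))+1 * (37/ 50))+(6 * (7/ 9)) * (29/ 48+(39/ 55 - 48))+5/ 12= -306578579/ 1801800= -170.15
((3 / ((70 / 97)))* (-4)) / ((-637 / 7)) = 582 / 3185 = 0.18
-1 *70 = -70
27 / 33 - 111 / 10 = -1131 / 110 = -10.28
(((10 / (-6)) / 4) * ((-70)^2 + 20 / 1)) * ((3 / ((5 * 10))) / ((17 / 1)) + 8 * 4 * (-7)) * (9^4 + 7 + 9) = 51341883829 / 17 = 3020110813.47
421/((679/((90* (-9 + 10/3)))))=-214710/679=-316.22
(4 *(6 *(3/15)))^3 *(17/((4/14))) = 822528/125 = 6580.22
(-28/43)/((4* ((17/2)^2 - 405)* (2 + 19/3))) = 84/1430825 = 0.00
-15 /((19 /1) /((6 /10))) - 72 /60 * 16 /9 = -2.61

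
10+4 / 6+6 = 50 / 3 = 16.67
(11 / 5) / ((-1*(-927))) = 11 / 4635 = 0.00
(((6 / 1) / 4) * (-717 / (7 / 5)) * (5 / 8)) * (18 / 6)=-161325 / 112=-1440.40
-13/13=-1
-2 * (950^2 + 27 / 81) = -5415002 / 3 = -1805000.67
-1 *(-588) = 588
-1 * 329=-329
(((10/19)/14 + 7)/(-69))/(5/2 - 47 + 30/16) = 2496/1043119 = 0.00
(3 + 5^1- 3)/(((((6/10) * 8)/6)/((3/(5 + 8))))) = 75/52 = 1.44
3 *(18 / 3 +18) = 72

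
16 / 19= 0.84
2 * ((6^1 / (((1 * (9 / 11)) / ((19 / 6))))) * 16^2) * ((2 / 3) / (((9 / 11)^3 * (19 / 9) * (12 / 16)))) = 9140.30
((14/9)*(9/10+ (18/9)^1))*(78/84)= 377/90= 4.19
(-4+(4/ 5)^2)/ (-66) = 14/ 275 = 0.05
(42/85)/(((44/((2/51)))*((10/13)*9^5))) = 0.00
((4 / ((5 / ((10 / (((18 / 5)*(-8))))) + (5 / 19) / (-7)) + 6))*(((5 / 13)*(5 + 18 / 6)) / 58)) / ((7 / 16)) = -121600 / 2115347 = -0.06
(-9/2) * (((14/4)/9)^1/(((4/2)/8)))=-7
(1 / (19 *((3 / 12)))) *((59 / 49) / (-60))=-59 / 13965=-0.00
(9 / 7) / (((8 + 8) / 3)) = 27 / 112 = 0.24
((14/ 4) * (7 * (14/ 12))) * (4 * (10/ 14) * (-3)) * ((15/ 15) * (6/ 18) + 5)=-1306.67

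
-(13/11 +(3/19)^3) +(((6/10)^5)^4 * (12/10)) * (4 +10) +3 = 65292998975605127491/35976886749267578125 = 1.81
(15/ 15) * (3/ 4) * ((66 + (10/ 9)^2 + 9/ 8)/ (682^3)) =4027/ 24915762432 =0.00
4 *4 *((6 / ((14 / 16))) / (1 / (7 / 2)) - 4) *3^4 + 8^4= 30016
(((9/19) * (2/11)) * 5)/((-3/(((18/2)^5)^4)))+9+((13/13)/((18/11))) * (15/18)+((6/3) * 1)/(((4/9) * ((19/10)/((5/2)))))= -39390836087344448966947/22572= -1745119443883769668.92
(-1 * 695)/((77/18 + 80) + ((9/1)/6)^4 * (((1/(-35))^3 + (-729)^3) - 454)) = 2145465000/6054590023229927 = 0.00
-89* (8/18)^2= -1424/81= -17.58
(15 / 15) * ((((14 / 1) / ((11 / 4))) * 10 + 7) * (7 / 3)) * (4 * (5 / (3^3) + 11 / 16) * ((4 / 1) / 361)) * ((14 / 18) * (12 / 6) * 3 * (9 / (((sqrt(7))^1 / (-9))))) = -746.68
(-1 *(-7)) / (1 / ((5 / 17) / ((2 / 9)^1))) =315 / 34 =9.26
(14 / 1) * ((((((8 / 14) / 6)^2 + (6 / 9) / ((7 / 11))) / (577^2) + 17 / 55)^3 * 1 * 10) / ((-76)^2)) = 15550014206638092166678671607 / 21724903933936955155767612179700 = 0.00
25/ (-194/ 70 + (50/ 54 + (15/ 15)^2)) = -23625/ 799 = -29.57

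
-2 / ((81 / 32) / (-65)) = 4160 / 81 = 51.36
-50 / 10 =-5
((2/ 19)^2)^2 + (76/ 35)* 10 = 19808904/ 912247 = 21.71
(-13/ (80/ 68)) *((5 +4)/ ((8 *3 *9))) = -221/ 480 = -0.46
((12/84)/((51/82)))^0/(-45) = -1/45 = -0.02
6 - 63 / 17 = 39 / 17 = 2.29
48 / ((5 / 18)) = 864 / 5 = 172.80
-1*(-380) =380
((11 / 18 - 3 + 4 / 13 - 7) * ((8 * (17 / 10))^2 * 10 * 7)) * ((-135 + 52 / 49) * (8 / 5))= 20636172160 / 819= 25196791.40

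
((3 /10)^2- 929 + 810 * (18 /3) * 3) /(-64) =-1365109 /6400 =-213.30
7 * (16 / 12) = 28 / 3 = 9.33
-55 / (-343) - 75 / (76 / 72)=-462005 / 6517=-70.89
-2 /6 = -1 /3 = -0.33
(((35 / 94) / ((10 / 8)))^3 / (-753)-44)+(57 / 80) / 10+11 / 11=-42.93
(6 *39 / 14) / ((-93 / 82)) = -3198 / 217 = -14.74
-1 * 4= -4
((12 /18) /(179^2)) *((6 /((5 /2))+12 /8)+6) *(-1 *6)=-198 /160205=-0.00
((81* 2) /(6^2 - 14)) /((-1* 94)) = -81 /1034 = -0.08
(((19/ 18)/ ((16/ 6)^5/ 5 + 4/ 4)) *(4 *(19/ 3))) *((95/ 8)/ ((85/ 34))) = 308655/ 67966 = 4.54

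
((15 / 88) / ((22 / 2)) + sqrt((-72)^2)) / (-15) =-4.80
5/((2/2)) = 5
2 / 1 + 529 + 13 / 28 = 14881 / 28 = 531.46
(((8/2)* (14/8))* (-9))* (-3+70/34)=1008/17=59.29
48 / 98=24 / 49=0.49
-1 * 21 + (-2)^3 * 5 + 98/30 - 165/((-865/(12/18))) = -149488/2595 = -57.61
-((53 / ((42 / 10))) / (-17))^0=-1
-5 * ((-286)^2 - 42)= -408770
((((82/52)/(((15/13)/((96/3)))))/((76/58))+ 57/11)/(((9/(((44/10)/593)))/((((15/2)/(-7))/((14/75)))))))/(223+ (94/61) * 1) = -36867485/45371285106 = -0.00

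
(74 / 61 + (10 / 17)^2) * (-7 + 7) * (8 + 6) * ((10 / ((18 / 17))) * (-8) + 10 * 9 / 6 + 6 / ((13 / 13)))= 0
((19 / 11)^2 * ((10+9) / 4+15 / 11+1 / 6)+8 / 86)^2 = 167248392327025 / 471688745616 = 354.57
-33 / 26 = -1.27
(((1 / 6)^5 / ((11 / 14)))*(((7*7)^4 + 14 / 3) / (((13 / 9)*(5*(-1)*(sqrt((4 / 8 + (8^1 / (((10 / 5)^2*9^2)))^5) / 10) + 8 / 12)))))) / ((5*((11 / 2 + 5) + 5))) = -248155981152219 / 87098490489725 + 12607629993*sqrt(697356893) / 348393961958900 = -1.89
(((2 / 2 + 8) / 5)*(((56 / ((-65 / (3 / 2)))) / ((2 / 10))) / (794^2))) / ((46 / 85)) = -3213 / 94250182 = -0.00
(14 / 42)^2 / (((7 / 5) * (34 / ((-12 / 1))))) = -10 / 357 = -0.03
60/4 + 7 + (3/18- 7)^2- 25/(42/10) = 15811/252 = 62.74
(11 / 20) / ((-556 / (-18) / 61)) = 6039 / 5560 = 1.09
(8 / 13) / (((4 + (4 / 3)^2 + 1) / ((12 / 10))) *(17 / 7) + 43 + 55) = 3024 / 548977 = 0.01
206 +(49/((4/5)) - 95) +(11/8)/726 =90949/528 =172.25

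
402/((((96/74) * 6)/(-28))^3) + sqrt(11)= -1164056593/62208 + sqrt(11)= -18709.01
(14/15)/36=7/270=0.03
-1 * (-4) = 4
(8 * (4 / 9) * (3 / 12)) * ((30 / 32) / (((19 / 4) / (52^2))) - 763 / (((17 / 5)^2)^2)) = 6702738520 / 14282091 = 469.31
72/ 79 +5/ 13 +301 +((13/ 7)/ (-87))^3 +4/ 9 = 70225164126311/ 231964925283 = 302.74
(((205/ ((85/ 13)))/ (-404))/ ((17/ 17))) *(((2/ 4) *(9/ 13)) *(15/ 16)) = -5535/ 219776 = -0.03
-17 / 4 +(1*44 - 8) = 127 / 4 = 31.75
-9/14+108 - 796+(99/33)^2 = -9515/14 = -679.64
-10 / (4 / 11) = -27.50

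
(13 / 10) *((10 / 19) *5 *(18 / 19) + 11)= 63323 / 3610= 17.54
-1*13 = -13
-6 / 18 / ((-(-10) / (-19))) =19 / 30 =0.63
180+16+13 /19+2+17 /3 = 11648 /57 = 204.35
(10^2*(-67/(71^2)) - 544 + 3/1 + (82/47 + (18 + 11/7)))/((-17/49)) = 6048660212/4027759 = 1501.74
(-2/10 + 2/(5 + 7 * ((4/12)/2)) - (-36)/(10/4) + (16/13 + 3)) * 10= 90212/481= 187.55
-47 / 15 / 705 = -1 / 225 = -0.00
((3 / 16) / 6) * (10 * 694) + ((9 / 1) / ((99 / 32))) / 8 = 19117 / 88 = 217.24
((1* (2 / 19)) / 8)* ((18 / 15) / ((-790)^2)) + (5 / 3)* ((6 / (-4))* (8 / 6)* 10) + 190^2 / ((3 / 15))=64198670600009 / 355737000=180466.67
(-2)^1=-2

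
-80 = -80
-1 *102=-102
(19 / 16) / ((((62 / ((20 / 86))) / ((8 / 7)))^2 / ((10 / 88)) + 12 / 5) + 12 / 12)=2375 / 957749971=0.00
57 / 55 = 1.04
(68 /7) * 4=272 /7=38.86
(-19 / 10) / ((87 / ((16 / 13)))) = -152 / 5655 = -0.03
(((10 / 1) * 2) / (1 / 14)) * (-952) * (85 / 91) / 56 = -57800 / 13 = -4446.15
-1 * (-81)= 81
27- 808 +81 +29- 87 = -758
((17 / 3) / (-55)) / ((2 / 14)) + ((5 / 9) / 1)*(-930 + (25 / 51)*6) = -4340069 / 8415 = -515.75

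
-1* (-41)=41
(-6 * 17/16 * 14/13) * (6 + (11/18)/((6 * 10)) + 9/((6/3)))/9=-1350769/168480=-8.02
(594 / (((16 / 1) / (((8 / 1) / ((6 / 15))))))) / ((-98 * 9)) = -165 / 196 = -0.84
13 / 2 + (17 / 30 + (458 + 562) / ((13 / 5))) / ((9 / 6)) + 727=1164637 / 1170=995.42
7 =7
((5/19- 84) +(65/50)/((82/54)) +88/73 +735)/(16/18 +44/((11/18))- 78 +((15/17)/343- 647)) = -19497322242783/19461027014680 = -1.00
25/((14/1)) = 25/14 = 1.79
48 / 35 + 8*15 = 4248 / 35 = 121.37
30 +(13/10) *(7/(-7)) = 287/10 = 28.70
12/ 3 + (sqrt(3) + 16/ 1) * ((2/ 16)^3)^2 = sqrt(3)/ 262144 + 65537/ 16384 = 4.00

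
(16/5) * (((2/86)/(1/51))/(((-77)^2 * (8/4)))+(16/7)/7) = 1332376/1274735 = 1.05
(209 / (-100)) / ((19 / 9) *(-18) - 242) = 209 / 28000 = 0.01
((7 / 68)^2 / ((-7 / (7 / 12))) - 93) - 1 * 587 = -680.00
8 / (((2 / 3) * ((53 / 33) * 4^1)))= 99 / 53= 1.87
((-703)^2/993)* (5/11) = 2471045/10923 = 226.22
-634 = -634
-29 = -29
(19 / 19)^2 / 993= 1 / 993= 0.00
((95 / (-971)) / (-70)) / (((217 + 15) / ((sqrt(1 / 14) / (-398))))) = -19 * sqrt(14) / 17573018176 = -0.00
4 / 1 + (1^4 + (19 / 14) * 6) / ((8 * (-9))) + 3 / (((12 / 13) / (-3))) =-1481 / 252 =-5.88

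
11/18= 0.61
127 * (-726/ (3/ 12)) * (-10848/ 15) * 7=1867053619.20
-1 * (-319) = 319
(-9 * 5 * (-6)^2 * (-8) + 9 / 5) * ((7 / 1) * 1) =453663 / 5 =90732.60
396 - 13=383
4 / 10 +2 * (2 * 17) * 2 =682 / 5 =136.40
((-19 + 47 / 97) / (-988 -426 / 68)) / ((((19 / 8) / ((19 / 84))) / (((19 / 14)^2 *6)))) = 0.02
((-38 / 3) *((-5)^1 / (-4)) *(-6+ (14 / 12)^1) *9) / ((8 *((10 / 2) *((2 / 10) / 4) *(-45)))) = -551 / 72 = -7.65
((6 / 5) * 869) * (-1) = -5214 / 5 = -1042.80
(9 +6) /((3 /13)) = 65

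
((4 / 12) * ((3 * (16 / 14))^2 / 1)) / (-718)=-0.01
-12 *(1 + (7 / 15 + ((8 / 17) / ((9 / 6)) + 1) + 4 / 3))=-4196 / 85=-49.36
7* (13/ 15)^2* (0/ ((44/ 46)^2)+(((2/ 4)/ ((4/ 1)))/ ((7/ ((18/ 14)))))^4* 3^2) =1108809/ 84330803200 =0.00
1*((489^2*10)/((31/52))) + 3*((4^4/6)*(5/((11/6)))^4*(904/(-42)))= 3858641.43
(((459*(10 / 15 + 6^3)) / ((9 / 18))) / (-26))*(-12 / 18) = 5100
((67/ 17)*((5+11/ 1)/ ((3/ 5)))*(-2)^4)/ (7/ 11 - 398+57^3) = 58960/ 6479397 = 0.01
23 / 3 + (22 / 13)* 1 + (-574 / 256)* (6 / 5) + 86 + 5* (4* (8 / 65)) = 1187221 / 12480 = 95.13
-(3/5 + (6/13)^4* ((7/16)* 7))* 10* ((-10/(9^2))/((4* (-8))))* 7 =-153895/771147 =-0.20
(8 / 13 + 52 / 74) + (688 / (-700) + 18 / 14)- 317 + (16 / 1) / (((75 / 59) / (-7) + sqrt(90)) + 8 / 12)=-3659175633278248 / 11599288821575 + 73685808 * sqrt(10) / 137799689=-313.77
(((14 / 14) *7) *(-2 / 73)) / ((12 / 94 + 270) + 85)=-658 / 1218443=-0.00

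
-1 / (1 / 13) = -13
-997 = -997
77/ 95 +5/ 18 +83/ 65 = 52579/ 22230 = 2.37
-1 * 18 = -18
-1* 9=-9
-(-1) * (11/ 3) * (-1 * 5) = -55/ 3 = -18.33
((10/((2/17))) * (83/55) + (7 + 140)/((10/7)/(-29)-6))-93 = 148213/13508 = 10.97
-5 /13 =-0.38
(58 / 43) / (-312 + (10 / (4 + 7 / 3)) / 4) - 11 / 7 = -5616221 / 3564141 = -1.58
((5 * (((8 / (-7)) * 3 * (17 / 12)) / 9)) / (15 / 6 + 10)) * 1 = -68 / 315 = -0.22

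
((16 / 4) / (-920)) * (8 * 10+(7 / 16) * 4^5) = -264 / 115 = -2.30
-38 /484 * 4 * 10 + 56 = 6396 /121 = 52.86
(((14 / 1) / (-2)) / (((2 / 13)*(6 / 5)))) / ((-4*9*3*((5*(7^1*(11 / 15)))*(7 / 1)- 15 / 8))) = 0.00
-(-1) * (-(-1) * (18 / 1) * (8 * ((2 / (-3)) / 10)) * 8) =-384 / 5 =-76.80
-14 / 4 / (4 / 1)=-7 / 8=-0.88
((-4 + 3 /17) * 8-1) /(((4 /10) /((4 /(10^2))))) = -537 /170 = -3.16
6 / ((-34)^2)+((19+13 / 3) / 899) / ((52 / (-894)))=-2979209 / 6755086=-0.44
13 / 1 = 13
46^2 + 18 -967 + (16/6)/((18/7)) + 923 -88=54082/27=2003.04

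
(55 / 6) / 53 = 55 / 318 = 0.17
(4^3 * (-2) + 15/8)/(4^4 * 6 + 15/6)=-1009/12308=-0.08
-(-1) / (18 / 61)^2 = 3721 / 324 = 11.48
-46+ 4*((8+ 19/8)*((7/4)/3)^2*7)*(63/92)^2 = 95821/270848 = 0.35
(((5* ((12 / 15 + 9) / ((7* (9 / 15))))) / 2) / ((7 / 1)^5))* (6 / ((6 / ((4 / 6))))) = 5 / 21609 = 0.00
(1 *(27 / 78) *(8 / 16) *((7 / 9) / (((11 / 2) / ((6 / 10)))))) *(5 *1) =21 / 286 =0.07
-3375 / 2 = -1687.50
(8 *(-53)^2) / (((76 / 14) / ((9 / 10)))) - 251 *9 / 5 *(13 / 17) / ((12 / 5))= 23137557 / 6460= 3581.67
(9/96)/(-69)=-1/736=-0.00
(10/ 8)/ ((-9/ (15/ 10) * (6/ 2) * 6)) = -5/ 432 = -0.01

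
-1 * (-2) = 2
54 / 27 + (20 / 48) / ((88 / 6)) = 357 / 176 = 2.03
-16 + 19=3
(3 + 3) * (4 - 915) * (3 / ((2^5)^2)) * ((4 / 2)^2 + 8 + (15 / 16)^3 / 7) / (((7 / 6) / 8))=-1330.62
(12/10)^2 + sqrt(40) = 36/25 + 2 * sqrt(10) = 7.76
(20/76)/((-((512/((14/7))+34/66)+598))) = -165/535781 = -0.00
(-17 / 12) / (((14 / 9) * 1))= -51 / 56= -0.91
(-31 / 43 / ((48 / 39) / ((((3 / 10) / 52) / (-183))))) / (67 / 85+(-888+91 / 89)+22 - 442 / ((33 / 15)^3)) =-62427893 / 3061817811564288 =-0.00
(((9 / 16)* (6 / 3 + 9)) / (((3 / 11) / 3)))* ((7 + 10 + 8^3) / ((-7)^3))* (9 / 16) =-5184729 / 87808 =-59.05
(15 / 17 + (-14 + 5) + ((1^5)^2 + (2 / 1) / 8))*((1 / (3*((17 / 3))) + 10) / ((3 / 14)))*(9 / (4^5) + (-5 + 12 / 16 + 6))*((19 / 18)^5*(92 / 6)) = -6370566817199347 / 559191195648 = -11392.47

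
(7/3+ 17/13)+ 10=13.64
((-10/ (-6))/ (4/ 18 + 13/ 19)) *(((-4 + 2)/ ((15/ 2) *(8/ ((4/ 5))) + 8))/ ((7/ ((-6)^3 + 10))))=1.30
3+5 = 8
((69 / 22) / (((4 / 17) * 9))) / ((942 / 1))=391 / 248688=0.00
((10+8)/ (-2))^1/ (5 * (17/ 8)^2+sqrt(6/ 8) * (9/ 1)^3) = 832320/ 1630498727 -13436928 * sqrt(3)/ 1630498727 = -0.01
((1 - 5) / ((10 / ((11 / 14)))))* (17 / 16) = -187 / 560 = -0.33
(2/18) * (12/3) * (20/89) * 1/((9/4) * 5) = 64/7209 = 0.01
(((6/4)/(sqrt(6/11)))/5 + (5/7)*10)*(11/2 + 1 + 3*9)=67*sqrt(66)/40 + 1675/7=252.89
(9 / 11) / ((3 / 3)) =9 / 11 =0.82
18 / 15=6 / 5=1.20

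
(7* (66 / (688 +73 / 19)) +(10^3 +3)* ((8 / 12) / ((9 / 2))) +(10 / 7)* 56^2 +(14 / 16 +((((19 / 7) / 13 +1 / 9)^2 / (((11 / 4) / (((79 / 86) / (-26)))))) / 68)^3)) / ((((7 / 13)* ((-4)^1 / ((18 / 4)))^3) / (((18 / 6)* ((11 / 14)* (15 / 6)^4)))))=-1907327401733153374042018443379038768729125 / 1691931361693783897583805558670884864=-1127307.79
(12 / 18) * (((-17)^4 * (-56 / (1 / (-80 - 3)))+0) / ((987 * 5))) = 110915888 / 2115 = 52442.50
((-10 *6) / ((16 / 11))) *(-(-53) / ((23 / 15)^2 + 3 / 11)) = -21643875 / 25976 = -833.23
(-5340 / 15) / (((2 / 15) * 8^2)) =-1335 / 32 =-41.72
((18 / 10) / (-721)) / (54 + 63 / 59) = -0.00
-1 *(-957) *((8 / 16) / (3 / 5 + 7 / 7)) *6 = 14355 / 8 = 1794.38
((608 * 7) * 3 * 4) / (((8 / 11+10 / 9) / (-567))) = -15751783.38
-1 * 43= -43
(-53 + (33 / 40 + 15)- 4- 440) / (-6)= 19247 / 240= 80.20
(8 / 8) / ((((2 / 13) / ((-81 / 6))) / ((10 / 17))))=-1755 / 34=-51.62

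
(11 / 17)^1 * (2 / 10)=11 / 85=0.13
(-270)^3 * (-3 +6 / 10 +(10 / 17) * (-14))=3558686400 / 17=209334494.12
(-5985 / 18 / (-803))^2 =442225 / 2579236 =0.17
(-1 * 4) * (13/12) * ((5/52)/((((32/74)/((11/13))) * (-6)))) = 2035/14976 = 0.14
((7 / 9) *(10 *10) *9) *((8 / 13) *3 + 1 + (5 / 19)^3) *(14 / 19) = 2502998400 / 1694173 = 1477.42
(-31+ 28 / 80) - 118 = -2973 / 20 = -148.65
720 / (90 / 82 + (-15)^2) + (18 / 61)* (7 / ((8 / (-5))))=47587 / 25132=1.89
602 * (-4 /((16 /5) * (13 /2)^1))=-1505 /13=-115.77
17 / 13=1.31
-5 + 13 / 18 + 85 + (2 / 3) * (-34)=1045 / 18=58.06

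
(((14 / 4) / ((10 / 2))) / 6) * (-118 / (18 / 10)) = -413 / 54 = -7.65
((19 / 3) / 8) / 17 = 19 / 408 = 0.05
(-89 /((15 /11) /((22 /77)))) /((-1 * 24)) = 0.78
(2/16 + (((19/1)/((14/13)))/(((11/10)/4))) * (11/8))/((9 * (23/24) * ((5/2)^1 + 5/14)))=1649/460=3.58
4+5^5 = 3129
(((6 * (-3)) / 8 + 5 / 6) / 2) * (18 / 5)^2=-459 / 50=-9.18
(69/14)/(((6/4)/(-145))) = -3335/7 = -476.43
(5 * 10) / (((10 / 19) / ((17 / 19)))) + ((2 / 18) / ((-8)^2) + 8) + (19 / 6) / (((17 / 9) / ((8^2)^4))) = 275415688529 / 9792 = 28126602.18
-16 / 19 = -0.84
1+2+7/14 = 7/2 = 3.50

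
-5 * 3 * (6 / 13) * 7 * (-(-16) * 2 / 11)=-140.98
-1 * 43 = -43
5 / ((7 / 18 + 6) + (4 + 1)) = 0.44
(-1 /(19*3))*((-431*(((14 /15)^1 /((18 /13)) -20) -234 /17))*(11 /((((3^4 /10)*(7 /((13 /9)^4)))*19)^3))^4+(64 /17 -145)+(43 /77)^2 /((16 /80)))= 906877452406751736626215670723236312759392752757000861645516591689693264395837226140554916974924644 /370085135349868953808611462056616320402665036681494610315770783198044908941845319525699644563491471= 2.45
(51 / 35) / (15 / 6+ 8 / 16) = 17 / 35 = 0.49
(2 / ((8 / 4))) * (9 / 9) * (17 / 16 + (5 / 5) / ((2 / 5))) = 57 / 16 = 3.56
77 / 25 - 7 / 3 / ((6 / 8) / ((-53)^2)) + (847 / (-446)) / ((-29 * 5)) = -25423122823 / 2910150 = -8736.02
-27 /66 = -9 /22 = -0.41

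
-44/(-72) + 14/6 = 53/18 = 2.94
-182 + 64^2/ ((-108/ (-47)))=43214/ 27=1600.52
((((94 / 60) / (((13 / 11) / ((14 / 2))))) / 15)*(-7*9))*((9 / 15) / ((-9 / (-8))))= -101332 / 4875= -20.79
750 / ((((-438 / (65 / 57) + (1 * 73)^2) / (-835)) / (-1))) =40706250 / 321419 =126.65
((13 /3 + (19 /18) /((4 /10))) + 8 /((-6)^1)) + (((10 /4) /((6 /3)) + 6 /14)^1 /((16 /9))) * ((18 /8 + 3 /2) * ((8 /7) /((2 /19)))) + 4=1357043 /28224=48.08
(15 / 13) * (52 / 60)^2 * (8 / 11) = 104 / 165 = 0.63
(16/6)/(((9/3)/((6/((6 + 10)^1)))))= 1/3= 0.33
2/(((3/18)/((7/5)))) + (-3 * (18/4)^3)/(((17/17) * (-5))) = 2859/40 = 71.48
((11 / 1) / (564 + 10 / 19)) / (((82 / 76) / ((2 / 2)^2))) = 3971 / 219883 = 0.02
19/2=9.50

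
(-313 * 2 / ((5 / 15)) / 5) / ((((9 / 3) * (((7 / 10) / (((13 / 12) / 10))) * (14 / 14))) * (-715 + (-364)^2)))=-313 / 2128770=-0.00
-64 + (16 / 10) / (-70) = -64.02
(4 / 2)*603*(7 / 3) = 2814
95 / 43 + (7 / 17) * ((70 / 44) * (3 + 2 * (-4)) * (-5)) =298905 / 16082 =18.59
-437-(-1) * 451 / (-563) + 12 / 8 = -491275 / 1126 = -436.30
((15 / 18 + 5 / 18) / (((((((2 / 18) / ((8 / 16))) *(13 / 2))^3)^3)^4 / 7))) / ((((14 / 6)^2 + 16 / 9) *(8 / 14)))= 1103891577702019546180167245863859409 / 328801682370989026791006716104997866676666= 0.00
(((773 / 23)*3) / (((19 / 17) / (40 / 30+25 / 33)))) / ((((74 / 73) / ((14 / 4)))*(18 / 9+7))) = 6715051 / 92796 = 72.36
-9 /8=-1.12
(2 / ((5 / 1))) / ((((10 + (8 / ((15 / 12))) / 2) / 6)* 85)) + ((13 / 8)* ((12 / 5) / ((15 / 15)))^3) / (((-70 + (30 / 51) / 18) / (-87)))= 6990088106 / 250229375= 27.93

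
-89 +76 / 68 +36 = -882 / 17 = -51.88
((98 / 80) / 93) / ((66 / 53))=2597 / 245520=0.01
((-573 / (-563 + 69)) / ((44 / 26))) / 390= 0.00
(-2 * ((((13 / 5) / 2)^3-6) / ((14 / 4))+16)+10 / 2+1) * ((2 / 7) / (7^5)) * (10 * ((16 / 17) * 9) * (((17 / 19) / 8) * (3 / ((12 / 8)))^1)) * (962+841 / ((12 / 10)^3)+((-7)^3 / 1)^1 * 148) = 148053635193 / 391182925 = 378.48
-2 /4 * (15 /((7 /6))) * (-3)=135 /7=19.29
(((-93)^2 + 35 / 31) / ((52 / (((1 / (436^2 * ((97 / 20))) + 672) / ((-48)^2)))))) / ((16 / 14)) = 2907410263480919 / 68484489854976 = 42.45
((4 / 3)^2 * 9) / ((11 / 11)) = 16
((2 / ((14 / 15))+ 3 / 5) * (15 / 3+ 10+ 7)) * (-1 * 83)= -175296 / 35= -5008.46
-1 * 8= -8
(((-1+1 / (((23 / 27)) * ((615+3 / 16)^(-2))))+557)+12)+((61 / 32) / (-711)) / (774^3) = 26984608739151659107 / 60661103414976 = 444842.04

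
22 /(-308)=-1 /14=-0.07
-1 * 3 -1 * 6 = -9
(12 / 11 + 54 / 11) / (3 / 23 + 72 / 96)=184 / 27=6.81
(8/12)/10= 1/15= 0.07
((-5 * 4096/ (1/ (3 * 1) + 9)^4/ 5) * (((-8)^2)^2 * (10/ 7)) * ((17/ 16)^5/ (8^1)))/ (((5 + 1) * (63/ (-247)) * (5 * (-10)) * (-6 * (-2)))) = -350704679/ 602362880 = -0.58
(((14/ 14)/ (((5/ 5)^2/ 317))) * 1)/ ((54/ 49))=15533/ 54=287.65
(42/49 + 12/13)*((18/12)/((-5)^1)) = -243/455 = -0.53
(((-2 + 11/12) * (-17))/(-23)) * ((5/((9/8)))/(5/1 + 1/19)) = -20995/29808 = -0.70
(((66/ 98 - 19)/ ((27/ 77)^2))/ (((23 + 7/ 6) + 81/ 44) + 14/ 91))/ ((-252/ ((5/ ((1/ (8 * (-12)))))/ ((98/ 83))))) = -103172944160/ 11225359971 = -9.19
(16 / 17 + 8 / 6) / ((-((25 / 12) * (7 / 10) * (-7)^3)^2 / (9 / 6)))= -33408 / 2450040425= -0.00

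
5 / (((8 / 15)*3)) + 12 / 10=173 / 40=4.32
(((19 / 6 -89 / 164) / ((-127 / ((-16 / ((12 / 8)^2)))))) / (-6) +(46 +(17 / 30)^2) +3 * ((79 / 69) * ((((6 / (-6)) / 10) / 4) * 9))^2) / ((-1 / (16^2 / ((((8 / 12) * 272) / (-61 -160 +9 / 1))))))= 879704894378801 / 63215843850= 13915.89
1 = 1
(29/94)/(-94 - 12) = -29/9964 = -0.00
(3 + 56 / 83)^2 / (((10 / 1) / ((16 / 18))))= 1.20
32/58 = 16/29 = 0.55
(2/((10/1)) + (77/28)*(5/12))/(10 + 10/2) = 323/3600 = 0.09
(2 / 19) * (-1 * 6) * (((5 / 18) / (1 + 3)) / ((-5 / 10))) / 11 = 5 / 627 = 0.01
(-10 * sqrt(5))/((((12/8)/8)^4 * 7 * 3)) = -655360 * sqrt(5)/1701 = -861.51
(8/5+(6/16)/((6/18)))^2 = 11881/1600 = 7.43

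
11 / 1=11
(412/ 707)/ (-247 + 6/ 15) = -2060/ 871731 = -0.00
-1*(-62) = 62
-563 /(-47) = 563 /47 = 11.98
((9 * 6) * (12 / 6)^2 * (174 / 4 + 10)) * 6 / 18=3852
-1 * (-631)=631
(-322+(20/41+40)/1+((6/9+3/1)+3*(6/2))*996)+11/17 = 12335.13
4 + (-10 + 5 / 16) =-91 / 16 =-5.69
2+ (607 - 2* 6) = 597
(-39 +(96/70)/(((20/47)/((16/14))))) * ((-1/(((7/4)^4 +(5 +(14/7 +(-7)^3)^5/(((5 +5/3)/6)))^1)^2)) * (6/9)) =630063104/460811780769566818003811254018947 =0.00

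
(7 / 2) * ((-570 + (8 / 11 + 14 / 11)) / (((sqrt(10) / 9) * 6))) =-1491 * sqrt(10) / 5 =-942.99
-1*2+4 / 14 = -12 / 7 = -1.71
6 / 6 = 1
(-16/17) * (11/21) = -176/357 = -0.49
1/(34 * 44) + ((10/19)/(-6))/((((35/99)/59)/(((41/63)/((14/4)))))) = -2.72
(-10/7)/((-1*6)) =5/21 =0.24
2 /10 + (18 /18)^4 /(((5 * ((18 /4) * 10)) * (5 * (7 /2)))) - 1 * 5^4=-4920298 /7875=-624.80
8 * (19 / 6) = 76 / 3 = 25.33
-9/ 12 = -3/ 4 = -0.75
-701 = -701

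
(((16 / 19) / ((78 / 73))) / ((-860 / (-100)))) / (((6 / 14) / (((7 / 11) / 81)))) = 143080 / 85169799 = 0.00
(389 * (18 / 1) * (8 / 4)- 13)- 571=13420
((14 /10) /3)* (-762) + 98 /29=-51072 /145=-352.22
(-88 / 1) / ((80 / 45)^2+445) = -0.20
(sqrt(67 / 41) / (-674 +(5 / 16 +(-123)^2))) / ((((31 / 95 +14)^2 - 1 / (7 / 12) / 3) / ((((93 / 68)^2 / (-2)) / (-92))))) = 12142235 * sqrt(2747) / 144889841893014696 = 0.00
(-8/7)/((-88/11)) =1/7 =0.14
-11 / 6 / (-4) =11 / 24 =0.46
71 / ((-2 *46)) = -71 / 92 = -0.77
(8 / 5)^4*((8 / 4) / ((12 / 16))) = 32768 / 1875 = 17.48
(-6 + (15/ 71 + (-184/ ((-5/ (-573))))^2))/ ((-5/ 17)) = -13416899120493/ 8875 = -1511763281.18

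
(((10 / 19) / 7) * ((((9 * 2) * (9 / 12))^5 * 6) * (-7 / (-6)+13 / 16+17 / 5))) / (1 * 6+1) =18524438937 / 119168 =155448.10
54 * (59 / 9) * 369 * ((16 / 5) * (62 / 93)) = 1393344 / 5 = 278668.80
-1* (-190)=190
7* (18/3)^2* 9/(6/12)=4536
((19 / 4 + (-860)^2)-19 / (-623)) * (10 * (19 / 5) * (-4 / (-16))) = 35018807147 / 4984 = 7026245.41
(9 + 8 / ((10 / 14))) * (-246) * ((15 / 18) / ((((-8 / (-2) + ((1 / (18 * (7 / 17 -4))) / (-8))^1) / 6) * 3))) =-72749088 / 35153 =-2069.50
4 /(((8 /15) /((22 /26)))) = 165 /26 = 6.35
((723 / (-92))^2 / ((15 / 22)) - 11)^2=2835562991569 / 447745600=6332.98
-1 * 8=-8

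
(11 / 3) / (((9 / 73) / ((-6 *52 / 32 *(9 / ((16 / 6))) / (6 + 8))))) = -31317 / 448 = -69.90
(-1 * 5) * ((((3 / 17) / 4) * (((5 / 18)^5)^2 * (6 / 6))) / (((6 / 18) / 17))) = -48828125 / 1586874322944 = -0.00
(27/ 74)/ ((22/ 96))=648/ 407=1.59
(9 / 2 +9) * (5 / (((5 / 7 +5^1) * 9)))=1.31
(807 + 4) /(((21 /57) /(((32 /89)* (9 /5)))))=4437792 /3115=1424.65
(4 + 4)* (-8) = -64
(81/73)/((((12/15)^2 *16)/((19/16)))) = 38475/299008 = 0.13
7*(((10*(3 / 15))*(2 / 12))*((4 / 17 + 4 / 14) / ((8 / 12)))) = 31 / 17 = 1.82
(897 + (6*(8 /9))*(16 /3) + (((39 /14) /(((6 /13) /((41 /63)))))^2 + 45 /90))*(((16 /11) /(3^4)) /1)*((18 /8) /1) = 2929268665 /77014476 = 38.04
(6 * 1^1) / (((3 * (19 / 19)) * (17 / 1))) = 2 / 17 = 0.12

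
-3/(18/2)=-1/3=-0.33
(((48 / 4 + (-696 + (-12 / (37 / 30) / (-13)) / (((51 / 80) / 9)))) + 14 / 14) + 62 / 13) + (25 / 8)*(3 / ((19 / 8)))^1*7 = -7649034 / 11951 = -640.03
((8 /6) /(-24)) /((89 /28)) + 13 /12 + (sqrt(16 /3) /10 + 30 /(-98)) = 2 * sqrt(3) /15 + 119275 /156996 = 0.99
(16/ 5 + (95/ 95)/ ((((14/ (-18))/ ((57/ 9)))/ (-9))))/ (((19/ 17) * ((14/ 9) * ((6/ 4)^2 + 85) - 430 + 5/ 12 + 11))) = -96372/ 398335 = -0.24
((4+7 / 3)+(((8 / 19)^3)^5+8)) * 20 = 13055771356754651867060 / 45543381089624394897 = 286.67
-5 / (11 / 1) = -5 / 11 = -0.45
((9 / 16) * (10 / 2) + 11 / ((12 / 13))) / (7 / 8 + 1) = 707 / 90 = 7.86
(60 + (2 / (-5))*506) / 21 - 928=-98152 / 105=-934.78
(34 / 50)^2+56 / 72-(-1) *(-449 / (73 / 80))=-201540752 / 410625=-490.81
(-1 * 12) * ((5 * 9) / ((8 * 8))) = -8.44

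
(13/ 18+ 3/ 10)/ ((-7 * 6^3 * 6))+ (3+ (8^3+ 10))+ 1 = 107367097/ 204120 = 526.00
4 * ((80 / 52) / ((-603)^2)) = 80 / 4726917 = 0.00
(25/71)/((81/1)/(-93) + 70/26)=10075/52114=0.19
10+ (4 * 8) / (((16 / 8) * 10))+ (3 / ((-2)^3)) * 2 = 217 / 20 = 10.85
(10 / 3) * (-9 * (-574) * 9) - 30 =154950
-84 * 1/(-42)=2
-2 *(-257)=514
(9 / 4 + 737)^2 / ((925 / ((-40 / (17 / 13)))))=-113670037 / 6290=-18071.55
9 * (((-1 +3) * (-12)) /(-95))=2.27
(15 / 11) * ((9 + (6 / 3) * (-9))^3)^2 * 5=39858075 / 11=3623461.36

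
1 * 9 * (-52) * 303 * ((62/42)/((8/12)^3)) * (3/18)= -3296943/28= -117747.96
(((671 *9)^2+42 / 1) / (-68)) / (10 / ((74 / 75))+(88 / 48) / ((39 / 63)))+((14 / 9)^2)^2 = -115075686059227 / 2810509326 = -40944.78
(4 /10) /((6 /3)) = 1 /5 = 0.20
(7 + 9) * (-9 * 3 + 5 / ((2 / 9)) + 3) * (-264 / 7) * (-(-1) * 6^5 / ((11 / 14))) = 8957952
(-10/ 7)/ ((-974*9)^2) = -5/ 268949646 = -0.00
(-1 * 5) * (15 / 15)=-5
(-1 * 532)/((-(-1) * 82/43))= -278.98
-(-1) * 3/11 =3/11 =0.27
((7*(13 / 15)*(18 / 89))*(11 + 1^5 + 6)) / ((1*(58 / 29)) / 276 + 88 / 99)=581256 / 23585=24.65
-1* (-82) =82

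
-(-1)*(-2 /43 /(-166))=1 /3569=0.00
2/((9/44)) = 88/9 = 9.78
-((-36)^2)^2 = -1679616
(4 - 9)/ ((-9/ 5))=25/ 9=2.78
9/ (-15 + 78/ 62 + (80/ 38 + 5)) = -1.36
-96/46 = -48/23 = -2.09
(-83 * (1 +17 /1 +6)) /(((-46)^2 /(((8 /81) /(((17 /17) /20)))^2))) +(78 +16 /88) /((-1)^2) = 948208180 /12726153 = 74.51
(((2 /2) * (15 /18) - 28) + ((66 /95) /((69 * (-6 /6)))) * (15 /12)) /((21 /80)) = -2850560 /27531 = -103.54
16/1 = 16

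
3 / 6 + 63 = 127 / 2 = 63.50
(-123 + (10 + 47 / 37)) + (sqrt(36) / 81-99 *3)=-408247 / 999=-408.66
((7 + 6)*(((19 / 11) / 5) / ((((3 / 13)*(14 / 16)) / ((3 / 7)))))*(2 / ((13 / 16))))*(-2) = -126464 / 2695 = -46.93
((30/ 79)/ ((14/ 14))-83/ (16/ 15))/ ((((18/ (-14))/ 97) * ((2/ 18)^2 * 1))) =598114125/ 1264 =473191.55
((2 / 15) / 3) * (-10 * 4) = -16 / 9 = -1.78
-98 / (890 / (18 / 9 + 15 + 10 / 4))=-1911 / 890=-2.15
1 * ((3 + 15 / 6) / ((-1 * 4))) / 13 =-11 / 104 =-0.11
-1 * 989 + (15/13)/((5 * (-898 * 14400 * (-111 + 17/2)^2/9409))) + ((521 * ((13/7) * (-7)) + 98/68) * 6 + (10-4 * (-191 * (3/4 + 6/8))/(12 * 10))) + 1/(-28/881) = -2916519047976795671/70057658580000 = -41630.27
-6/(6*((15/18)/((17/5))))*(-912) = 93024/25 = 3720.96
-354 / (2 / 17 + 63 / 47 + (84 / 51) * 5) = -282846 / 7745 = -36.52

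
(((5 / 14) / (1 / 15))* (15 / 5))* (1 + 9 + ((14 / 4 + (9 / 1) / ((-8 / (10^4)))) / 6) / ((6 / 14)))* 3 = -11781825 / 56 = -210389.73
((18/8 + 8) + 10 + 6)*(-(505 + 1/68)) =-3605805/272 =-13256.64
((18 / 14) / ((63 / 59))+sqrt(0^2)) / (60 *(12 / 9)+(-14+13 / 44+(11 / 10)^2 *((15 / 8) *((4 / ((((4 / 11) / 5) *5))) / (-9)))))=311520 / 16434551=0.02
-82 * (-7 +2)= 410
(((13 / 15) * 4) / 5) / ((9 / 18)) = 104 / 75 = 1.39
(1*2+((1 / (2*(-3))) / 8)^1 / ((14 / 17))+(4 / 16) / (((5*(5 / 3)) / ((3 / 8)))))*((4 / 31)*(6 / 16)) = 8341 / 86800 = 0.10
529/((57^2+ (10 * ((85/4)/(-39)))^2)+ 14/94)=151266492/937577015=0.16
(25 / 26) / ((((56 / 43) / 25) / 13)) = 26875 / 112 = 239.96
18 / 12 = 3 / 2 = 1.50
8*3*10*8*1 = 1920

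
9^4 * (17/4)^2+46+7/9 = 17071897/144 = 118554.84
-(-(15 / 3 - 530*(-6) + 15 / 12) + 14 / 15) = 191119 / 60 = 3185.32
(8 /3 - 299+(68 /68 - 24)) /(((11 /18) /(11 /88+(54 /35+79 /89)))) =-91512471 /68530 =-1335.36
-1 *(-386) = 386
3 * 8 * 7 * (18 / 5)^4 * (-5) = -17635968 / 125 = -141087.74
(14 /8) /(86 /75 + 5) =525 /1844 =0.28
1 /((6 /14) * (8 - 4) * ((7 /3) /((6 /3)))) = 1 /2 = 0.50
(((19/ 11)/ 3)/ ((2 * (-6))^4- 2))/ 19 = 1/ 684222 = 0.00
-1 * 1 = -1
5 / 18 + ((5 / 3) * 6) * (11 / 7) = 2015 / 126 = 15.99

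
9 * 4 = 36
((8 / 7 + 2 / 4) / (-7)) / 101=-23 / 9898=-0.00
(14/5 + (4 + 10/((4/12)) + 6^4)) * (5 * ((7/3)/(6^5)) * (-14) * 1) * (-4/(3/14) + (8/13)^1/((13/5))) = 190697024/369603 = 515.95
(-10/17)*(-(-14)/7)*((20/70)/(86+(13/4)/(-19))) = -3040/776237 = -0.00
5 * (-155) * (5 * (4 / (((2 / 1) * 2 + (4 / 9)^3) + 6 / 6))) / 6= -1883250 / 3709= -507.75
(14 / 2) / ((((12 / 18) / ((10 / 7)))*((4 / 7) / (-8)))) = -210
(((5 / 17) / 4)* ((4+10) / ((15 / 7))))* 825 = 396.32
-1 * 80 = -80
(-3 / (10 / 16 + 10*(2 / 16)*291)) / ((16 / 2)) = -3 / 2915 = -0.00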